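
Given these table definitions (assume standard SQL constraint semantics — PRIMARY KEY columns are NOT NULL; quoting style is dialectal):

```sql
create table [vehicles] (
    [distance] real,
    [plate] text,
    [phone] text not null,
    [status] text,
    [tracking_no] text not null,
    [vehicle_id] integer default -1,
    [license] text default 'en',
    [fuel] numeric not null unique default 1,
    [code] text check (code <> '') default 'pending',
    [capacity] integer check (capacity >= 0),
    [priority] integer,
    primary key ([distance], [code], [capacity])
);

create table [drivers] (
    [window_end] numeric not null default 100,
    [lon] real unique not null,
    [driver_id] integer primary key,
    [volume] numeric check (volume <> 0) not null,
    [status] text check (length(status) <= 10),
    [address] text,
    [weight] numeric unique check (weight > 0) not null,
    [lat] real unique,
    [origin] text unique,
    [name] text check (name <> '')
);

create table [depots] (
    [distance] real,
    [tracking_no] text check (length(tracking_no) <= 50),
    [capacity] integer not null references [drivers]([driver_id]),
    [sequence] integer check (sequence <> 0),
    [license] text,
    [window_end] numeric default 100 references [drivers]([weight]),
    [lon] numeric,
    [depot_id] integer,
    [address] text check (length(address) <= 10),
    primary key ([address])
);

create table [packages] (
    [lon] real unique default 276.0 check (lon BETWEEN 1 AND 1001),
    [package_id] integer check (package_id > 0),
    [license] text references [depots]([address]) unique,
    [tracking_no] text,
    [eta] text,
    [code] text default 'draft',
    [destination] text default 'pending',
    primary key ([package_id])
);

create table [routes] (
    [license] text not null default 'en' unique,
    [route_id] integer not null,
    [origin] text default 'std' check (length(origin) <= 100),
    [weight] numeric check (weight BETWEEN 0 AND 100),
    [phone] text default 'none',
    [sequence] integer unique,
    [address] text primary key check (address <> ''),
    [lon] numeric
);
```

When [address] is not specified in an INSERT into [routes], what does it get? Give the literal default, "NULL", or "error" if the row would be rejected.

error

address has no DEFAULT clause.
Omitting it would insert NULL, but it is part of the PRIMARY KEY, so the INSERT fails.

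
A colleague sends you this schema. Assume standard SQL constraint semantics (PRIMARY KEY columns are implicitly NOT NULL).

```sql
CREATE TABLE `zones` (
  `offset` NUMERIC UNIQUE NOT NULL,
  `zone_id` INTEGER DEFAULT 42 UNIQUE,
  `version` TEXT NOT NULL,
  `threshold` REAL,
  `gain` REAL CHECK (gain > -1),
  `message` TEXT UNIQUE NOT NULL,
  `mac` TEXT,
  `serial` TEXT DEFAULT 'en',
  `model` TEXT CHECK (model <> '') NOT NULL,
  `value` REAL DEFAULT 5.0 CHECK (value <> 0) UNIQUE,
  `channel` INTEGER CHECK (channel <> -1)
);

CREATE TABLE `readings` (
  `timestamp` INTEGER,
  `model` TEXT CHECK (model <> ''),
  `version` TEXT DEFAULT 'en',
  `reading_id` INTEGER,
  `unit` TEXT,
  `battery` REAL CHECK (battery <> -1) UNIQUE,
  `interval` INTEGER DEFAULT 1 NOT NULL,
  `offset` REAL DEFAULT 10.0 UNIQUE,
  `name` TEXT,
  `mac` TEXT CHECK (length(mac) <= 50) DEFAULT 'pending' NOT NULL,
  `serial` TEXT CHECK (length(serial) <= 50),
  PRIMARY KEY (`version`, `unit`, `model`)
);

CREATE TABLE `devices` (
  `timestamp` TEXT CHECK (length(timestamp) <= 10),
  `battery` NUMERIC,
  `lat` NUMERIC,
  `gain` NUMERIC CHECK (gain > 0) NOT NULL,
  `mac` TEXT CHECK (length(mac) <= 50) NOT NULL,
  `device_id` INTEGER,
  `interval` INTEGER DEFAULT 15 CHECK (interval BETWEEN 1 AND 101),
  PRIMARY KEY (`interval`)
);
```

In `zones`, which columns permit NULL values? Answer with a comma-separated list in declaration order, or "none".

- offset: declared NOT NULL → not nullable.
- zone_id: UNIQUE does not imply NOT NULL → nullable.
- version: declared NOT NULL → not nullable.
- threshold: no NOT NULL constraint applies → nullable.
- gain: CHECK does not forbid NULL (a CHECK constraint passes when its expression is NULL) → nullable.
- message: declared NOT NULL → not nullable.
- mac: no NOT NULL constraint applies → nullable.
- serial: DEFAULT only fills an omitted column; an explicit NULL is still allowed → nullable.
- model: declared NOT NULL → not nullable.
- value: CHECK does not forbid NULL (a CHECK constraint passes when its expression is NULL) → nullable.
- channel: CHECK does not forbid NULL (a CHECK constraint passes when its expression is NULL) → nullable.

zone_id, threshold, gain, mac, serial, value, channel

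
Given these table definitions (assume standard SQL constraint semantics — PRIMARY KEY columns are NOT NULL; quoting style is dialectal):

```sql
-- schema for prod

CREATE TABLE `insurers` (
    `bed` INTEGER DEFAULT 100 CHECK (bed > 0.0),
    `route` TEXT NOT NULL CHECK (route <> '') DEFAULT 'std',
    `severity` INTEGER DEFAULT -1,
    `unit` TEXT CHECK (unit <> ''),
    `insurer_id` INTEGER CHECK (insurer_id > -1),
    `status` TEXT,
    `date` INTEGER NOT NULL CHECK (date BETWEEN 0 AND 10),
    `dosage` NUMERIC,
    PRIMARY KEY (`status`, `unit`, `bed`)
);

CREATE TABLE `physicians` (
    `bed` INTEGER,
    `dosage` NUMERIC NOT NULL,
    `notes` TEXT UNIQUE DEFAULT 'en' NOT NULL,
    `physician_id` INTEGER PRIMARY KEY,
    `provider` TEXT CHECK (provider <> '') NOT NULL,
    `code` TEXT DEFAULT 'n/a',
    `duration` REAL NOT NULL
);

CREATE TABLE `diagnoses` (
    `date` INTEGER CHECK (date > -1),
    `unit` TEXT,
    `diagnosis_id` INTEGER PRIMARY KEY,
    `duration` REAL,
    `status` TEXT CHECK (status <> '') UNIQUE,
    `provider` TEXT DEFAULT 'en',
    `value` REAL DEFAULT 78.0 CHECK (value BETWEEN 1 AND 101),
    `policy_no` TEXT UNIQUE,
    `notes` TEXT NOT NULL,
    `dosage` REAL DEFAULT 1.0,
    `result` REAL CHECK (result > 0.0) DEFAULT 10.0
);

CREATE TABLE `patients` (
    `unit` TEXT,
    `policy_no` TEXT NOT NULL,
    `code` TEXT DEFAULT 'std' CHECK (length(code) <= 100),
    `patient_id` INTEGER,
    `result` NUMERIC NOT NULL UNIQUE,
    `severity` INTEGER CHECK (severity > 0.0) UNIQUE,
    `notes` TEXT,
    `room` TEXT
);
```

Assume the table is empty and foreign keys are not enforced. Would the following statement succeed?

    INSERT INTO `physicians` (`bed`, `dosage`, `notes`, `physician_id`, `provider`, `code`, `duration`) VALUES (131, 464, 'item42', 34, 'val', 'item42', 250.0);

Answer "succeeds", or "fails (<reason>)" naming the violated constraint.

succeeds

NOT NULL columns: dosage is supplied; duration is supplied; notes is supplied; physician_id is supplied; provider is supplied.
CHECK constraints: 'val' satisfies (provider <> '').
No constraint is violated.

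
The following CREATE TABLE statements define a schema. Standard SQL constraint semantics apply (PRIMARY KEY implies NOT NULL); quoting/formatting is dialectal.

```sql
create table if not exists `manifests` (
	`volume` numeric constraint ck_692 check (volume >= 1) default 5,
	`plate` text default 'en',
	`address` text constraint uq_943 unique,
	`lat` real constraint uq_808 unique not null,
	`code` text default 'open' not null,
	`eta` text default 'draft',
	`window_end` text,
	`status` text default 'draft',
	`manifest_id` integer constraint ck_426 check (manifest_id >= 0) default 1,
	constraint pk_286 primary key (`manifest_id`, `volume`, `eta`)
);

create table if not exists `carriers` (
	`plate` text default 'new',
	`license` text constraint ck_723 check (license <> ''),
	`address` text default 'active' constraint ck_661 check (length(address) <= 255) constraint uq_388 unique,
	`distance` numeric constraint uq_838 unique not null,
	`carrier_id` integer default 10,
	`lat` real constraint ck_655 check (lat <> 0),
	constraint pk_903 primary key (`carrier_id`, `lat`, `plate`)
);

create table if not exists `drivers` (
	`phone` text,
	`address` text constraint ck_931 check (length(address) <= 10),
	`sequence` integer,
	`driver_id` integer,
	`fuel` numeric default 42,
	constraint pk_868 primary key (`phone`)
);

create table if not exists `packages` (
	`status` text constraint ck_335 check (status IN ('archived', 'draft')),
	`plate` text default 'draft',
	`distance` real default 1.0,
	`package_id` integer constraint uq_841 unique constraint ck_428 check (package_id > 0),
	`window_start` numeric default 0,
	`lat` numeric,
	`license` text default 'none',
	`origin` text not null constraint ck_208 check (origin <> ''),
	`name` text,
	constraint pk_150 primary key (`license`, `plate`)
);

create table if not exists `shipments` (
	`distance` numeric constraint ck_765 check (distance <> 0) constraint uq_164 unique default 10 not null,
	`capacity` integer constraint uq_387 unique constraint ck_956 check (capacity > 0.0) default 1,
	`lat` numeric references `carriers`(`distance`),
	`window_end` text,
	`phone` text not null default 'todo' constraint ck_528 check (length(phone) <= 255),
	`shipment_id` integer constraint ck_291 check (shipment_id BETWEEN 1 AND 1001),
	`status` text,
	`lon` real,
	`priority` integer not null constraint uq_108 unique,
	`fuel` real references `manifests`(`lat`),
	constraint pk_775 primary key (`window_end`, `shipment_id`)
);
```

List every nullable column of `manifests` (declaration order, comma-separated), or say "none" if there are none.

- volume: part of the PRIMARY KEY, which implies NOT NULL → not nullable.
- plate: DEFAULT only fills an omitted column; an explicit NULL is still allowed → nullable.
- address: UNIQUE does not imply NOT NULL → nullable.
- lat: declared NOT NULL → not nullable.
- code: declared NOT NULL → not nullable.
- eta: part of the PRIMARY KEY, which implies NOT NULL → not nullable.
- window_end: no NOT NULL constraint applies → nullable.
- status: DEFAULT only fills an omitted column; an explicit NULL is still allowed → nullable.
- manifest_id: part of the PRIMARY KEY, which implies NOT NULL → not nullable.

plate, address, window_end, status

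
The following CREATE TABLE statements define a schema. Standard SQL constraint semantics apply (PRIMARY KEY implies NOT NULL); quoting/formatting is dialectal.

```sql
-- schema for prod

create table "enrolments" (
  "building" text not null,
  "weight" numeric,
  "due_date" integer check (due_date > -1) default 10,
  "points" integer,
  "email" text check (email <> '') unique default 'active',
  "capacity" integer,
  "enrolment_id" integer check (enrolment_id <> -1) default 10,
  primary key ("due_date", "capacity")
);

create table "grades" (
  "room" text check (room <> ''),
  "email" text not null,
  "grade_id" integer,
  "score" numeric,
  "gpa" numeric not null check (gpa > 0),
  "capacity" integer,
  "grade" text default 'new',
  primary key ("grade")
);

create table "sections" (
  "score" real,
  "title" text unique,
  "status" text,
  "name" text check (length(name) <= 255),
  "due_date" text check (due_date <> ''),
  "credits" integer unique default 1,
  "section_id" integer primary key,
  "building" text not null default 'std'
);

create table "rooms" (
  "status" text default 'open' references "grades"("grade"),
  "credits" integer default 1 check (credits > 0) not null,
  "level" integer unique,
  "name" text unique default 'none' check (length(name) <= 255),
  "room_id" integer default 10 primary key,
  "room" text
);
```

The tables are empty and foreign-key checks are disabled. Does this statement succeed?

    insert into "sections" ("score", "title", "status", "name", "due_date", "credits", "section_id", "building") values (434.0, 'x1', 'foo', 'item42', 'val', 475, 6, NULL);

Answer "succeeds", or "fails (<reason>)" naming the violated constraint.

fails (NOT NULL on building)

building is explicitly set to NULL, but building is declared NOT NULL.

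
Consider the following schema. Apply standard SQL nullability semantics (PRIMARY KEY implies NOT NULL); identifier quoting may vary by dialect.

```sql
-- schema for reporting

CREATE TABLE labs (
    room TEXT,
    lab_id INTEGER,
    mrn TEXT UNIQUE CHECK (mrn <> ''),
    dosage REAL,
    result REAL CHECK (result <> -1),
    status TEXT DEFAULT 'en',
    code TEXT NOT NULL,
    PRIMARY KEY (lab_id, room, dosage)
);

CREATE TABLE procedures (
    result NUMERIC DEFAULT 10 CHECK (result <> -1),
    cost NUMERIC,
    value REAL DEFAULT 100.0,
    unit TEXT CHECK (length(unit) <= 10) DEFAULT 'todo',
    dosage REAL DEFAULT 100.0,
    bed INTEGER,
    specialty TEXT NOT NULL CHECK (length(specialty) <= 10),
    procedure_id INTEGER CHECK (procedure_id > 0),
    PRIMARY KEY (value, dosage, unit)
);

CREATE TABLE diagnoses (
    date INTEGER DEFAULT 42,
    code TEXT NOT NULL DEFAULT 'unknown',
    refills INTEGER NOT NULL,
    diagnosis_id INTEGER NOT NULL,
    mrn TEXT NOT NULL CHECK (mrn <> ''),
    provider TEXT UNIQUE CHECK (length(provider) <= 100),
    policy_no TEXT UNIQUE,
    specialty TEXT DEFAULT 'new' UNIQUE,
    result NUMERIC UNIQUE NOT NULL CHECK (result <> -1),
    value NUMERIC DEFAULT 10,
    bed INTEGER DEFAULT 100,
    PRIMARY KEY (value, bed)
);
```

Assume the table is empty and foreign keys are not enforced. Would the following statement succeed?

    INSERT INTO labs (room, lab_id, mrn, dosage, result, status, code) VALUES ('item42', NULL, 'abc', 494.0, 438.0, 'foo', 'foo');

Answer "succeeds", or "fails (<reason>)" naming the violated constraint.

fails (NOT NULL on lab_id)

lab_id is explicitly set to NULL, but lab_id is part of the PRIMARY KEY (implied NOT NULL).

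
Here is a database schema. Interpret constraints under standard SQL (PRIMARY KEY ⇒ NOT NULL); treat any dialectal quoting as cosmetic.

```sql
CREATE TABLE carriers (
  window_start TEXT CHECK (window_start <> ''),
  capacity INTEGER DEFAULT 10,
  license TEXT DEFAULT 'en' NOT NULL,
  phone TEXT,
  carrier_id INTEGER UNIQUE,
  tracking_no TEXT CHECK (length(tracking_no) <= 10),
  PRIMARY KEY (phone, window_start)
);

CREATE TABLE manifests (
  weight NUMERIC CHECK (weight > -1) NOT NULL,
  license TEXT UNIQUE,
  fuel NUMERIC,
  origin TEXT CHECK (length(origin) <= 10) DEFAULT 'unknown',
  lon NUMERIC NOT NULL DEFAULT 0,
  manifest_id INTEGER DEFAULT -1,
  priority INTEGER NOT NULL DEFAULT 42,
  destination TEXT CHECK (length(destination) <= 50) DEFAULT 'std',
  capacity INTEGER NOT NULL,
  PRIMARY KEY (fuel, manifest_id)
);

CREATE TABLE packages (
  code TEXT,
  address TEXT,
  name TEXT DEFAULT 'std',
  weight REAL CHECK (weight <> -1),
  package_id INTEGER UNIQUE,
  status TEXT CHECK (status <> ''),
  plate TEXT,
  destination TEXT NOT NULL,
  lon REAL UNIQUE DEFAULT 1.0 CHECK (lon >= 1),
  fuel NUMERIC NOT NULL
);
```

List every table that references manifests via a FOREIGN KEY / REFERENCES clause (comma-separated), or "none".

No REFERENCES clause anywhere in the schema names manifests.

none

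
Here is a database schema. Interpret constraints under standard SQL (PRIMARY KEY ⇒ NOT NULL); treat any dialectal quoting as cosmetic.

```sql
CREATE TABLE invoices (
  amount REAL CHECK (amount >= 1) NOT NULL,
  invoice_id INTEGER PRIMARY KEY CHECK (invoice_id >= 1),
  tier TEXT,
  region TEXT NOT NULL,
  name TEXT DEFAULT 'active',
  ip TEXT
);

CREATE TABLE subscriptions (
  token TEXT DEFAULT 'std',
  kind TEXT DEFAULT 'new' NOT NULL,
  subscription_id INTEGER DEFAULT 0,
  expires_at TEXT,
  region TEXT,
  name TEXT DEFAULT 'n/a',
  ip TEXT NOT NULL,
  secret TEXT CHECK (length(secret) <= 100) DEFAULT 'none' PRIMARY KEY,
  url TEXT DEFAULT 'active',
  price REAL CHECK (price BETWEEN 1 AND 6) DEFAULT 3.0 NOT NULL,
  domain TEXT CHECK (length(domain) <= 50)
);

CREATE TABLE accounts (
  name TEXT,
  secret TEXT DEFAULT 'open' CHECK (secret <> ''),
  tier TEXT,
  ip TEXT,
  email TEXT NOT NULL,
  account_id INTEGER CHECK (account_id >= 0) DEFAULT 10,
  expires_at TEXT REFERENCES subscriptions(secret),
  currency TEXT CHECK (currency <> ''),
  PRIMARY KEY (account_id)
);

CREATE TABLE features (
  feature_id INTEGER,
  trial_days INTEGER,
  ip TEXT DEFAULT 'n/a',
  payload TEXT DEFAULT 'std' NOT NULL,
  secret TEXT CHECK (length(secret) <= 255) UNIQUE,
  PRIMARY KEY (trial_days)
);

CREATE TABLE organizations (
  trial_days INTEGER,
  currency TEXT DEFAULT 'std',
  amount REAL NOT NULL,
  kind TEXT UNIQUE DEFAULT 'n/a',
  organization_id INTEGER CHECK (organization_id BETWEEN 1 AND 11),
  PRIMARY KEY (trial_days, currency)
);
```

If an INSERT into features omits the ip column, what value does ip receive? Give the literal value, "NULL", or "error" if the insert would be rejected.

ip has an explicit DEFAULT 'n/a'.
When the column is omitted from an INSERT, that default is used.

'n/a'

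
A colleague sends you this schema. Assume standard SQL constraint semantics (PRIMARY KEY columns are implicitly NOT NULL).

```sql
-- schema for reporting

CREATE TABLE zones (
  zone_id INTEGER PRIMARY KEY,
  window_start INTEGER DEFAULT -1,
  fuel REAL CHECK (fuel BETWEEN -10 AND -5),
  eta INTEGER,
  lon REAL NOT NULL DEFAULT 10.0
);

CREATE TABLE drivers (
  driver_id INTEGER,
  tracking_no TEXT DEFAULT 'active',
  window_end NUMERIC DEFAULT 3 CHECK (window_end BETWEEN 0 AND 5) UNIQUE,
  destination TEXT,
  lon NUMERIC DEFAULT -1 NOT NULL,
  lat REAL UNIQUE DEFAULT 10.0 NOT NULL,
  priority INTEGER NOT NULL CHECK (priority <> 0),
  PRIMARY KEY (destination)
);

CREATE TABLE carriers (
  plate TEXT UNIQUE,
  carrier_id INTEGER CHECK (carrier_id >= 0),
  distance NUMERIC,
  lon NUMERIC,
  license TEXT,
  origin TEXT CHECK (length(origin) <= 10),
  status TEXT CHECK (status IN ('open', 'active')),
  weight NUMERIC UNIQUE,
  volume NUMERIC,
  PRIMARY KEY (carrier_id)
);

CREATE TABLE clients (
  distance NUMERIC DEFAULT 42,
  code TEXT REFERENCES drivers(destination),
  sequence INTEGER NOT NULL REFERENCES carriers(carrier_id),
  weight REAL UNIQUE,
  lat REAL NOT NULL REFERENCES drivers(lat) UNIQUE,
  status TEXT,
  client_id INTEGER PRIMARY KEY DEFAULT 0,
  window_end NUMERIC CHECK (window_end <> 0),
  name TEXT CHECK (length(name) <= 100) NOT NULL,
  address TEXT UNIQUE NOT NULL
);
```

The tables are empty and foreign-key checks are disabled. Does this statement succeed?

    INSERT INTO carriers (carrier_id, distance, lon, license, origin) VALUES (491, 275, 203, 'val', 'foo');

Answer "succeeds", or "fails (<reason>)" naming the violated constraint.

NOT NULL columns: carrier_id is supplied.
CHECK constraints: 491 satisfies (carrier_id >= 0); 'foo' satisfies (length(origin) <= 10).
No constraint is violated.

succeeds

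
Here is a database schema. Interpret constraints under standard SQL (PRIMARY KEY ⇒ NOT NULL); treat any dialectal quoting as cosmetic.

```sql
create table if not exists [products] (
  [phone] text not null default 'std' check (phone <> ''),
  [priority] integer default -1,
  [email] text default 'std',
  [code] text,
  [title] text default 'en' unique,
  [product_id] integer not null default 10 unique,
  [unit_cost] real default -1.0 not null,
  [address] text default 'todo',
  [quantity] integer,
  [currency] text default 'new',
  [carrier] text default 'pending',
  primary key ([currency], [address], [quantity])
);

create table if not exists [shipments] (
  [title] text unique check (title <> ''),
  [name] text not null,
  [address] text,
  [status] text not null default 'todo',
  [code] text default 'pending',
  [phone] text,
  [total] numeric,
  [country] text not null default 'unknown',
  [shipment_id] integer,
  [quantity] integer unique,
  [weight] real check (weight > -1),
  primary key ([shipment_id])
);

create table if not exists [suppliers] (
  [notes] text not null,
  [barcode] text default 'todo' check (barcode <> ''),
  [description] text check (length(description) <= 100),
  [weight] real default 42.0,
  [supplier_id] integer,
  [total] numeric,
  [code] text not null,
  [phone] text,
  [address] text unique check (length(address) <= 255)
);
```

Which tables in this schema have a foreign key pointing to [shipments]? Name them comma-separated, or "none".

none

No REFERENCES clause anywhere in the schema names shipments.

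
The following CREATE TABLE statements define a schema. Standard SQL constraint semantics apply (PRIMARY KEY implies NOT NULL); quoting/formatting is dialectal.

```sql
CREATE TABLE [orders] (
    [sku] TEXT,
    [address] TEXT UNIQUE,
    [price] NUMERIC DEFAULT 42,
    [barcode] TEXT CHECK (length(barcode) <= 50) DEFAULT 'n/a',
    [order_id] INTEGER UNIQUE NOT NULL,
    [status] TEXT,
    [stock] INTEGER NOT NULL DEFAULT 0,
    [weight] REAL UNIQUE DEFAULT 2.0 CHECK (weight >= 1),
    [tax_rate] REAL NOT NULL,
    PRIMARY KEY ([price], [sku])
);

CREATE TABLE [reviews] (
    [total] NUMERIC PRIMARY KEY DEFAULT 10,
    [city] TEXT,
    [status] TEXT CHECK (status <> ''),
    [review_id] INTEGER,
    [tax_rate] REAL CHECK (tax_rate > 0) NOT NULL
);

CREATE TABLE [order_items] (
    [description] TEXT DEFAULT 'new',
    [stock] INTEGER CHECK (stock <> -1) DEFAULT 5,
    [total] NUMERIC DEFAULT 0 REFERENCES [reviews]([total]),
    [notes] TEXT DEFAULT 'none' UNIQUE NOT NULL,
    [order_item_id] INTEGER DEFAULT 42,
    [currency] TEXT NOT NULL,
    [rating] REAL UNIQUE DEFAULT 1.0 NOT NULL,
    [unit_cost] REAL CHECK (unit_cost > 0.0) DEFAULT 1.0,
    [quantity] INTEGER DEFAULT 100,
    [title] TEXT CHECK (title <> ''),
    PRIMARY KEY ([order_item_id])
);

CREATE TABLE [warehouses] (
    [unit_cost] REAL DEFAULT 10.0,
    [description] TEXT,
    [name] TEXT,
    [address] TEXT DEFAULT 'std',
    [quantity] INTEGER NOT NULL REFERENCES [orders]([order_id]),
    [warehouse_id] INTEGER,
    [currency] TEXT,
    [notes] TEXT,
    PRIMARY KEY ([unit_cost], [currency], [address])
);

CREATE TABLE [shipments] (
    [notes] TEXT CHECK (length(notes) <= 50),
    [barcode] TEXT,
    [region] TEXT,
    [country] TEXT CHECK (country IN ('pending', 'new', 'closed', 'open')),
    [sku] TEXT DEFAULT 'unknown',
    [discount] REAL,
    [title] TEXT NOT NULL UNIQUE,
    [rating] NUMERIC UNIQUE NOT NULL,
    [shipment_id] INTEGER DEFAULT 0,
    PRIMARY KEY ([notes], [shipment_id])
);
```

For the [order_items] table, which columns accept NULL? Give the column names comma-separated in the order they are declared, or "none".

description, stock, total, unit_cost, quantity, title

- description: DEFAULT only fills an omitted column; an explicit NULL is still allowed → nullable.
- stock: CHECK does not forbid NULL (a CHECK constraint passes when its expression is NULL) → nullable.
- total: a foreign key column may be NULL unless separately constrained → nullable.
- notes: declared NOT NULL → not nullable.
- order_item_id: part of the PRIMARY KEY, which implies NOT NULL → not nullable.
- currency: declared NOT NULL → not nullable.
- rating: declared NOT NULL → not nullable.
- unit_cost: CHECK does not forbid NULL (a CHECK constraint passes when its expression is NULL) → nullable.
- quantity: DEFAULT only fills an omitted column; an explicit NULL is still allowed → nullable.
- title: CHECK does not forbid NULL (a CHECK constraint passes when its expression is NULL) → nullable.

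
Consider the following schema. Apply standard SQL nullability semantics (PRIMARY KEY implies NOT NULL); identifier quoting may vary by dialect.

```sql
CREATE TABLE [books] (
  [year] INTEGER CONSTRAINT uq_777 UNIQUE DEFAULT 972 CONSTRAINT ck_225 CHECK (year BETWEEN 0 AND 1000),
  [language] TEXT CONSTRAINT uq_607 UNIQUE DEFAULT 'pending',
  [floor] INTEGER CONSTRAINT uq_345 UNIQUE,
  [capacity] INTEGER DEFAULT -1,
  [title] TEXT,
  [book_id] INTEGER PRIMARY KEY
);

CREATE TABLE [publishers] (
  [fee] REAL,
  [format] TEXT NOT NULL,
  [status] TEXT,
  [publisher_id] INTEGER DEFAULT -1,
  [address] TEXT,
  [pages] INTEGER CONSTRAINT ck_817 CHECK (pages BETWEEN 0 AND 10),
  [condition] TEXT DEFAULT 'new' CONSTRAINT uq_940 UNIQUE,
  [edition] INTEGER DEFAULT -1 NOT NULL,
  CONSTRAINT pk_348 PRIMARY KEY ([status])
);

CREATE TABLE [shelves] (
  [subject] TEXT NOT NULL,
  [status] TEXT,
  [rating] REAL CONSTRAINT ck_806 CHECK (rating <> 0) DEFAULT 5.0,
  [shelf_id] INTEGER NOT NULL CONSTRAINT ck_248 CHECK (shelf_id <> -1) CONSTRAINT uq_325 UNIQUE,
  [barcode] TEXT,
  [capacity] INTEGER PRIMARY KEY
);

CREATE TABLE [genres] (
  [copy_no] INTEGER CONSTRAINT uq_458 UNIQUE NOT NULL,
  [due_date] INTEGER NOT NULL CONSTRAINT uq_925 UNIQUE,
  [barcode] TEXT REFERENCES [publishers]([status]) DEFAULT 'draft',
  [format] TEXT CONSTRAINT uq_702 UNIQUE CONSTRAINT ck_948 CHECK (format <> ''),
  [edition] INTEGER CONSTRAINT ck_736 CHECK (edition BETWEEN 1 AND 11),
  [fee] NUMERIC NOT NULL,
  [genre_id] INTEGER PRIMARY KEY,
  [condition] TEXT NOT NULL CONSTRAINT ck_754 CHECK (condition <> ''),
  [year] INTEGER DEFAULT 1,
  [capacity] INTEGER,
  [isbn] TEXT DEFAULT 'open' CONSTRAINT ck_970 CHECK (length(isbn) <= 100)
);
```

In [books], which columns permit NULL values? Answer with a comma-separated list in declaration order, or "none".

- year: CHECK does not forbid NULL (a CHECK constraint passes when its expression is NULL) → nullable.
- language: UNIQUE does not imply NOT NULL → nullable.
- floor: UNIQUE does not imply NOT NULL → nullable.
- capacity: DEFAULT only fills an omitted column; an explicit NULL is still allowed → nullable.
- title: no NOT NULL constraint applies → nullable.
- book_id: part of the PRIMARY KEY, which implies NOT NULL → not nullable.

year, language, floor, capacity, title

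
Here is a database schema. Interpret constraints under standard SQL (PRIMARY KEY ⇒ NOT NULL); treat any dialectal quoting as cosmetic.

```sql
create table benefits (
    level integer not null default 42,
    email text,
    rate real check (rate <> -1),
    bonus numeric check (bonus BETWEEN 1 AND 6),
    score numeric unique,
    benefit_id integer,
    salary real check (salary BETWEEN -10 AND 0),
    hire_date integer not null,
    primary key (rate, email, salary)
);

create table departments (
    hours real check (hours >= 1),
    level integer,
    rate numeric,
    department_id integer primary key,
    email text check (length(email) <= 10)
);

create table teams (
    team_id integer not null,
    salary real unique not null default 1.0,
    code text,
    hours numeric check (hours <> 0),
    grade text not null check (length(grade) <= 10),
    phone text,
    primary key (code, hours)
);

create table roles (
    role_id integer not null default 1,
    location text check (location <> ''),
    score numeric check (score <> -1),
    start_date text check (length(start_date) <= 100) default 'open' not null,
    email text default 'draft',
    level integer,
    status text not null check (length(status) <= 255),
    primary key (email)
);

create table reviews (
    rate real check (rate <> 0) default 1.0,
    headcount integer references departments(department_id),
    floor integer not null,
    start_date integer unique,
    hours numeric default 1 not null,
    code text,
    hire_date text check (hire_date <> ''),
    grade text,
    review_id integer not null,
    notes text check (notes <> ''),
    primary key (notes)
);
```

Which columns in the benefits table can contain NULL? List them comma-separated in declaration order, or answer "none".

- level: declared NOT NULL → not nullable.
- email: part of the PRIMARY KEY, which implies NOT NULL → not nullable.
- rate: part of the PRIMARY KEY, which implies NOT NULL → not nullable.
- bonus: CHECK does not forbid NULL (a CHECK constraint passes when its expression is NULL) → nullable.
- score: UNIQUE does not imply NOT NULL → nullable.
- benefit_id: no NOT NULL constraint applies → nullable.
- salary: part of the PRIMARY KEY, which implies NOT NULL → not nullable.
- hire_date: declared NOT NULL → not nullable.

bonus, score, benefit_id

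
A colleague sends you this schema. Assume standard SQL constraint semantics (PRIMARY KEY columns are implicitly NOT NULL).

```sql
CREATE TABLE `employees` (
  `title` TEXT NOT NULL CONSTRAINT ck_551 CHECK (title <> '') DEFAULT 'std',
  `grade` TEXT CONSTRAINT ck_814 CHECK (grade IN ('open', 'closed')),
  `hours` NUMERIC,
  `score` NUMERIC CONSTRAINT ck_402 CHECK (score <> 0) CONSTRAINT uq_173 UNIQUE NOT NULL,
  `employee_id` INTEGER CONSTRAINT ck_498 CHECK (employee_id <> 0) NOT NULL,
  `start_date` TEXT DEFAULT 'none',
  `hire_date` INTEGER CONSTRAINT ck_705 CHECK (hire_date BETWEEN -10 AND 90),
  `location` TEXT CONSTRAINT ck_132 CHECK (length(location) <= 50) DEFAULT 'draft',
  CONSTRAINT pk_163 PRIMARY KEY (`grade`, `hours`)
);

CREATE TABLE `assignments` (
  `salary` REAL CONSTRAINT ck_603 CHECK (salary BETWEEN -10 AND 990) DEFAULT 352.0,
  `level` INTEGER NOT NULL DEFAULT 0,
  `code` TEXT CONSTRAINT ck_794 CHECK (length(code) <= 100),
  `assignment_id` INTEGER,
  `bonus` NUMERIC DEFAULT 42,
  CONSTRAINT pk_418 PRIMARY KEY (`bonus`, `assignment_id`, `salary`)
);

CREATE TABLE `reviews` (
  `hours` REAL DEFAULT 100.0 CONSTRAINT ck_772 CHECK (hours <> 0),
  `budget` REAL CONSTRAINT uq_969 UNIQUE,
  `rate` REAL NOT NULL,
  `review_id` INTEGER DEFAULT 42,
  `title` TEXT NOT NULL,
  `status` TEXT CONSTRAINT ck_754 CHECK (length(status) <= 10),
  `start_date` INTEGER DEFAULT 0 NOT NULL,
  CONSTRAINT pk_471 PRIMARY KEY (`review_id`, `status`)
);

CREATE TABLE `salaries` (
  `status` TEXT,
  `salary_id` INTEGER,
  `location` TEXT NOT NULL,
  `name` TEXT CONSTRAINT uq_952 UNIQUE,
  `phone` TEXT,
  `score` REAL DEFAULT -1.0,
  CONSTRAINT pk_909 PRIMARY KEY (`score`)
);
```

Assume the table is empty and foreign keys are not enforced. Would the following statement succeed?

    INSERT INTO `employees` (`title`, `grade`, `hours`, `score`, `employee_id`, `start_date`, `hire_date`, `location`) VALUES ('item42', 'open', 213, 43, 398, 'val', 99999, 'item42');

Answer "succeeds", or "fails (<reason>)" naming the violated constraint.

fails (CHECK on hire_date)

The value 99999 for hire_date violates CHECK (hire_date BETWEEN -10 AND 90).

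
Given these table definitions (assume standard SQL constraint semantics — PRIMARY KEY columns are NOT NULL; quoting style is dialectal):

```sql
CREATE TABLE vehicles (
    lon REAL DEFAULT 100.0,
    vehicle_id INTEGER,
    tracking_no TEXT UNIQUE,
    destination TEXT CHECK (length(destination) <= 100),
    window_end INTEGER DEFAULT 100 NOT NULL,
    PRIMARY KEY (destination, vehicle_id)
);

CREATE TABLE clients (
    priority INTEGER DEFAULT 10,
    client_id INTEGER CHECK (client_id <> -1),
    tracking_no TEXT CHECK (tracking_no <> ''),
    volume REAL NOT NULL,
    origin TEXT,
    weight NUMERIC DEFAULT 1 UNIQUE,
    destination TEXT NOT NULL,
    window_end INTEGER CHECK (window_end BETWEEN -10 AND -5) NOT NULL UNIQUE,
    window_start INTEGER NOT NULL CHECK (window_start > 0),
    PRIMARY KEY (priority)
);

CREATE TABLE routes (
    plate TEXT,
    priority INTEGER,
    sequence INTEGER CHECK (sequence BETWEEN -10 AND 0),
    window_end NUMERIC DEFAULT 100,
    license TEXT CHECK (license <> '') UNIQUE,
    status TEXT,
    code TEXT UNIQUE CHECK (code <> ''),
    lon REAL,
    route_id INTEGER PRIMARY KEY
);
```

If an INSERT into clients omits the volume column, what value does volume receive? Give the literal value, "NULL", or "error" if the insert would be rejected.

error

volume has no DEFAULT clause.
Omitting it would insert NULL, but it is declared NOT NULL, so the INSERT fails.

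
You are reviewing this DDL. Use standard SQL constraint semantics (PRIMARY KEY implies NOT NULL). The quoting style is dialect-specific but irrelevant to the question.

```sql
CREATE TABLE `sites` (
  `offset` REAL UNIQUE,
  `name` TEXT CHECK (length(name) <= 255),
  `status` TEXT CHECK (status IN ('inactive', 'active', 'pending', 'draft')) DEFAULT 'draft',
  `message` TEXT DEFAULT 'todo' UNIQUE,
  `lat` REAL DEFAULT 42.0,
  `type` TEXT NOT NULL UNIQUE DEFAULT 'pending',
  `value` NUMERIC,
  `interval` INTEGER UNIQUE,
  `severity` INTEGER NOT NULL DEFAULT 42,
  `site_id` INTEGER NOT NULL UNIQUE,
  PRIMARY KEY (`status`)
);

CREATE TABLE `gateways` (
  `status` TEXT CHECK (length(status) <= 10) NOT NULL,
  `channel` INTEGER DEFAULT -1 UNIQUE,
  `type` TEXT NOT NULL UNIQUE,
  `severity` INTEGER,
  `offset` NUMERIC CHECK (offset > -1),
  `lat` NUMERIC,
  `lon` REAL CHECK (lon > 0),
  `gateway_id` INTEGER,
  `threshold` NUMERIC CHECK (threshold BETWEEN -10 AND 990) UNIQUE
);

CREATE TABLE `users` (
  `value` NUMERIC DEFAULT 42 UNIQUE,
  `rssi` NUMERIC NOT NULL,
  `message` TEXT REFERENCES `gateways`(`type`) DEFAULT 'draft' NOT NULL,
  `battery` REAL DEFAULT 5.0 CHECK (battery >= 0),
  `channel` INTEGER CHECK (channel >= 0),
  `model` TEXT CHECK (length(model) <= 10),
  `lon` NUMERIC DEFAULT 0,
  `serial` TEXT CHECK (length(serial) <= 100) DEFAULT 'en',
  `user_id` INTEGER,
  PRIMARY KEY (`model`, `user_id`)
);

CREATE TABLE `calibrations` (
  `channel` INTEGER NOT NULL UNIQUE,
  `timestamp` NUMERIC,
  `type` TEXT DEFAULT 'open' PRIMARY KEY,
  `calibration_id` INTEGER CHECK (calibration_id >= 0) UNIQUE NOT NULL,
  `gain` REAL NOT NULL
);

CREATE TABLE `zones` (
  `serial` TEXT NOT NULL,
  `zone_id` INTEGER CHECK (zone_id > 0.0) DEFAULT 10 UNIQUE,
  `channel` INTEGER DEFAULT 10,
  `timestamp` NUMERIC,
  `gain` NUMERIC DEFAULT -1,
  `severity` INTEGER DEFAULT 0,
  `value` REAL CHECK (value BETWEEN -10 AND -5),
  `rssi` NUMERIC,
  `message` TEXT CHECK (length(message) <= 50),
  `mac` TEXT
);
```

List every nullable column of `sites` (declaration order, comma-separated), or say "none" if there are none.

offset, name, message, lat, value, interval

- offset: UNIQUE does not imply NOT NULL → nullable.
- name: CHECK does not forbid NULL (a CHECK constraint passes when its expression is NULL) → nullable.
- status: part of the PRIMARY KEY, which implies NOT NULL → not nullable.
- message: UNIQUE does not imply NOT NULL → nullable.
- lat: DEFAULT only fills an omitted column; an explicit NULL is still allowed → nullable.
- type: declared NOT NULL → not nullable.
- value: no NOT NULL constraint applies → nullable.
- interval: UNIQUE does not imply NOT NULL → nullable.
- severity: declared NOT NULL → not nullable.
- site_id: declared NOT NULL → not nullable.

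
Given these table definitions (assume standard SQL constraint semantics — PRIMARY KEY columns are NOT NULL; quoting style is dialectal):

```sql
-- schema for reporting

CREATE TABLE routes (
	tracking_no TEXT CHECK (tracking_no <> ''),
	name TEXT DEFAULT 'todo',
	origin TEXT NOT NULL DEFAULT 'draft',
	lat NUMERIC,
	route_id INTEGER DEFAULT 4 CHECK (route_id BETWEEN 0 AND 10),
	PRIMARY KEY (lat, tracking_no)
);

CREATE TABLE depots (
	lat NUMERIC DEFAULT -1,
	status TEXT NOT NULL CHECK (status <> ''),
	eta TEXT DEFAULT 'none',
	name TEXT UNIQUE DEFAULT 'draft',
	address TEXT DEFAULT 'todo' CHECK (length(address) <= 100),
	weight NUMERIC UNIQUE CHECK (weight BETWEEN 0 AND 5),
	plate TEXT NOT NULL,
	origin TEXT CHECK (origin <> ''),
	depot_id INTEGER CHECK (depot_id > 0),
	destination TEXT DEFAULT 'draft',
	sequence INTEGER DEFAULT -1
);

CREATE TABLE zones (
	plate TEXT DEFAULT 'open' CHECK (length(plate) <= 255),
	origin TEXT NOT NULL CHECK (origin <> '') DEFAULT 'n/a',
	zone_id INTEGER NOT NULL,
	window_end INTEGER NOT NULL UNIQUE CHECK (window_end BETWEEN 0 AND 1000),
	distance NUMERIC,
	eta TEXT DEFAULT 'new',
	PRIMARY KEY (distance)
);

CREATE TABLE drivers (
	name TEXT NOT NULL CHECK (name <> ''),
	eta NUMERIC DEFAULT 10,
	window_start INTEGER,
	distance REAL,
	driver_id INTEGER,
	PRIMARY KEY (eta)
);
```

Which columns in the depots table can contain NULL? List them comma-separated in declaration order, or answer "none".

lat, eta, name, address, weight, origin, depot_id, destination, sequence

- lat: DEFAULT only fills an omitted column; an explicit NULL is still allowed → nullable.
- status: declared NOT NULL → not nullable.
- eta: DEFAULT only fills an omitted column; an explicit NULL is still allowed → nullable.
- name: UNIQUE does not imply NOT NULL → nullable.
- address: CHECK does not forbid NULL (a CHECK constraint passes when its expression is NULL) → nullable.
- weight: CHECK does not forbid NULL (a CHECK constraint passes when its expression is NULL) → nullable.
- plate: declared NOT NULL → not nullable.
- origin: CHECK does not forbid NULL (a CHECK constraint passes when its expression is NULL) → nullable.
- depot_id: CHECK does not forbid NULL (a CHECK constraint passes when its expression is NULL) → nullable.
- destination: DEFAULT only fills an omitted column; an explicit NULL is still allowed → nullable.
- sequence: DEFAULT only fills an omitted column; an explicit NULL is still allowed → nullable.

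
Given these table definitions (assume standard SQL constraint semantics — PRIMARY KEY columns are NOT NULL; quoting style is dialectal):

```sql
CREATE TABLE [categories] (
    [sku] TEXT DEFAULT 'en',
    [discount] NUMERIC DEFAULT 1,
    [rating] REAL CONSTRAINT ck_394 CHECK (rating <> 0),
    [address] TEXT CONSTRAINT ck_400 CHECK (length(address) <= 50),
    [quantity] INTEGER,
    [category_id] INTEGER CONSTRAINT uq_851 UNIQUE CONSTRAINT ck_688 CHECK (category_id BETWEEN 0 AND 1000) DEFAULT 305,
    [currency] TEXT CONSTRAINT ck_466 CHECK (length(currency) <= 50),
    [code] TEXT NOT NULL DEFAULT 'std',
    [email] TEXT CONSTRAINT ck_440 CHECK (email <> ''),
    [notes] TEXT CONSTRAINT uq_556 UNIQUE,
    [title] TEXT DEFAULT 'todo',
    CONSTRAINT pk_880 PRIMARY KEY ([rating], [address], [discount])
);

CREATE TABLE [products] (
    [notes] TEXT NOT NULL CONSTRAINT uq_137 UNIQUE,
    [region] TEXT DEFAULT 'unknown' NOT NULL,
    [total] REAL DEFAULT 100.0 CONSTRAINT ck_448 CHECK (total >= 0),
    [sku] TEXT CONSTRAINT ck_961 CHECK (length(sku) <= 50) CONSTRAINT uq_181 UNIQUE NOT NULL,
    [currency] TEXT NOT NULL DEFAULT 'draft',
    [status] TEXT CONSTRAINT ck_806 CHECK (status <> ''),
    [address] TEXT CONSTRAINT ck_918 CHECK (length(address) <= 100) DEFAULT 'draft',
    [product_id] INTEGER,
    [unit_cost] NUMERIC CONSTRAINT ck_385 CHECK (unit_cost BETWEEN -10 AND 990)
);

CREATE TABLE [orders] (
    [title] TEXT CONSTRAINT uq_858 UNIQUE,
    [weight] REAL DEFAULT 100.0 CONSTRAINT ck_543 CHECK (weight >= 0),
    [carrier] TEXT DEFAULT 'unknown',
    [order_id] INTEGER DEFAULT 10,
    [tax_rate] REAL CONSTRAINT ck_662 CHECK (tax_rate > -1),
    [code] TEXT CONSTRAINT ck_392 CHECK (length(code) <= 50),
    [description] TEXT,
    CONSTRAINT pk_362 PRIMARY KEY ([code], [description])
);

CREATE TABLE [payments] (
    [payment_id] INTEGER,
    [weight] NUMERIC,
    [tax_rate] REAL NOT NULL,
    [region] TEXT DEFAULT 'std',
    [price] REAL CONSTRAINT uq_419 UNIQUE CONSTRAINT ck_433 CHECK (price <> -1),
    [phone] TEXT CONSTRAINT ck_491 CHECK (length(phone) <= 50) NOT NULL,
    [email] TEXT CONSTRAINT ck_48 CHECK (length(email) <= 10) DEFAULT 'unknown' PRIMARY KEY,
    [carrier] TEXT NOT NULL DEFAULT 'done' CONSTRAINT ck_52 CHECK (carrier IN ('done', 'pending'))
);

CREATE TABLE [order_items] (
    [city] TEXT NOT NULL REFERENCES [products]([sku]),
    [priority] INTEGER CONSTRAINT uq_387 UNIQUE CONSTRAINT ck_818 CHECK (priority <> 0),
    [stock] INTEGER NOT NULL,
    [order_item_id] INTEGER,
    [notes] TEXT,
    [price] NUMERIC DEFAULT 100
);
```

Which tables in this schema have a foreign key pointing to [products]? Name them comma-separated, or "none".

order_items

- order_items.city references products(sku).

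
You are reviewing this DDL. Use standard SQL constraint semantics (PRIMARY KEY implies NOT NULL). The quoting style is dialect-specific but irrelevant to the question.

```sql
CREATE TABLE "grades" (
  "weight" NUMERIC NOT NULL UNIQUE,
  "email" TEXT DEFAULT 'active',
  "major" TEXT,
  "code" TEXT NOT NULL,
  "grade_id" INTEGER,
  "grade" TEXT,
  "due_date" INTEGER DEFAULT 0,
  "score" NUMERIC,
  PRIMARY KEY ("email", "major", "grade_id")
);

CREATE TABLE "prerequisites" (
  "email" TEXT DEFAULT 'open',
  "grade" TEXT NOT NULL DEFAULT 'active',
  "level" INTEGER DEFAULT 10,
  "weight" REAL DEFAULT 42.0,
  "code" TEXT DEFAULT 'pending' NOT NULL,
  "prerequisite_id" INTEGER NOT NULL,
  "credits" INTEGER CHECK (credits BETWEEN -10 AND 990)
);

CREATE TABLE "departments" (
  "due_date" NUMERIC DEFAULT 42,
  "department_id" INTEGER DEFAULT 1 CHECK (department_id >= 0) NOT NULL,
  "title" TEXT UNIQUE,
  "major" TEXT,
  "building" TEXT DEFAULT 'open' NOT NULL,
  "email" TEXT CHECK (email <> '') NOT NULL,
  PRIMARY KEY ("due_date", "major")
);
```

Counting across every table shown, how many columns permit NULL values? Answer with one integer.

grades: 3 nullable (grade, due_date, score — PK (email, major, grade_id) and explicit NOT NULL columns excluded).
prerequisites: 4 nullable (email, level, weight, credits — PK none and explicit NOT NULL columns excluded).
departments: 1 nullable (title — PK (due_date, major) and explicit NOT NULL columns excluded).
Total: 3 + 4 + 1 = 8.

8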